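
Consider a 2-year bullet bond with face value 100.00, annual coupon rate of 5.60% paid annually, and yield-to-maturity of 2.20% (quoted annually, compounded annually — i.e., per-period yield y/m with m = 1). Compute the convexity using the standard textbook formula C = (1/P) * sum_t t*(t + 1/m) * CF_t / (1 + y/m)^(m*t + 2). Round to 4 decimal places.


Coupon per period c = face * coupon_rate / m = 5.600000
Periods per year m = 1; per-period yield y/m = 0.022000
Number of cashflows N = 2
Cashflows (t years, CF_t, discount factor 1/(1+y/m)^(m*t), PV):
  t = 1.0000: CF_t = 5.600000, DF = 0.978474, PV = 5.479452
  t = 2.0000: CF_t = 105.600000, DF = 0.957411, PV = 101.102554
Price P = sum_t PV_t = 106.582006
Convexity numerator sum_t t*(t + 1/m) * CF_t / (1+y/m)^(m*t + 2):
  t = 1.0000: term = 10.492170
  t = 2.0000: term = 580.779910
Convexity = (1/P) * sum = 591.272081 / 106.582006 = 5.547579

Answer: Convexity = 5.5476


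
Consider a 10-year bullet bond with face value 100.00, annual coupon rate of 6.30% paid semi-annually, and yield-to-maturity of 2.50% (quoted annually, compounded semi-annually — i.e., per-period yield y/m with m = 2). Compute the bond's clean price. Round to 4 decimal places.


Coupon per period c = face * coupon_rate / m = 3.150000
Periods per year m = 2; per-period yield y/m = 0.012500
Number of cashflows N = 20
Cashflows (t years, CF_t, discount factor 1/(1+y/m)^(m*t), PV):
  t = 0.5000: CF_t = 3.150000, DF = 0.987654, PV = 3.111111
  t = 1.0000: CF_t = 3.150000, DF = 0.975461, PV = 3.072702
  t = 1.5000: CF_t = 3.150000, DF = 0.963418, PV = 3.034768
  t = 2.0000: CF_t = 3.150000, DF = 0.951524, PV = 2.997301
  t = 2.5000: CF_t = 3.150000, DF = 0.939777, PV = 2.960298
  t = 3.0000: CF_t = 3.150000, DF = 0.928175, PV = 2.923751
  t = 3.5000: CF_t = 3.150000, DF = 0.916716, PV = 2.887655
  t = 4.0000: CF_t = 3.150000, DF = 0.905398, PV = 2.852005
  t = 4.5000: CF_t = 3.150000, DF = 0.894221, PV = 2.816795
  t = 5.0000: CF_t = 3.150000, DF = 0.883181, PV = 2.782020
  t = 5.5000: CF_t = 3.150000, DF = 0.872277, PV = 2.747674
  t = 6.0000: CF_t = 3.150000, DF = 0.861509, PV = 2.713752
  t = 6.5000: CF_t = 3.150000, DF = 0.850873, PV = 2.680249
  t = 7.0000: CF_t = 3.150000, DF = 0.840368, PV = 2.647159
  t = 7.5000: CF_t = 3.150000, DF = 0.829993, PV = 2.614479
  t = 8.0000: CF_t = 3.150000, DF = 0.819746, PV = 2.582201
  t = 8.5000: CF_t = 3.150000, DF = 0.809626, PV = 2.550322
  t = 9.0000: CF_t = 3.150000, DF = 0.799631, PV = 2.518837
  t = 9.5000: CF_t = 3.150000, DF = 0.789759, PV = 2.487740
  t = 10.0000: CF_t = 103.150000, DF = 0.780009, PV = 80.457882
Price P = sum_t PV_t = 133.438701

Answer: Price = 133.4387


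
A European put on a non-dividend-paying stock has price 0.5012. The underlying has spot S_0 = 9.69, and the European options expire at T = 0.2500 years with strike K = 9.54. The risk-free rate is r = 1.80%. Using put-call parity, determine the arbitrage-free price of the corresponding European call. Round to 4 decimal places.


Answer: Call price = 0.6940

Derivation:
Put-call parity: C - P = S_0 * exp(-qT) - K * exp(-rT).
S_0 * exp(-qT) = 9.6900 * 1.00000000 = 9.69000000
K * exp(-rT) = 9.5400 * 0.99551011 = 9.49716645
C = P + S*exp(-qT) - K*exp(-rT)
C = 0.5012 + 9.69000000 - 9.49716645 = 0.6940


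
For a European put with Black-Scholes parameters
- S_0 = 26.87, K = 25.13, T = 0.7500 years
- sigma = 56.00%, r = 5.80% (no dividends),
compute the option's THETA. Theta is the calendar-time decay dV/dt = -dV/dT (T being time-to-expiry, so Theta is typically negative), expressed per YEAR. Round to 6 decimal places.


d1 = 0.4702271972; d2 = -0.0147470289
phi(d1) = 0.3571871726; exp(-qT) = 1.0000000000; exp(-rT) = 0.9574325541
Theta = -S*exp(-qT)*phi(d1)*sigma/(2*sqrt(T)) + r*K*exp(-rT)*N(-d2) - q*S*exp(-qT)*N(-d1)
N(-d1) = 0.3190963525; N(-d2) = 0.5058830001; sqrt(T) = 0.8660254038
Term 1 = -26.8700 * 1.0000000000 * 0.3571871726 * 0.5600 / (2 * 0.8660254038) = -3.1030653373
Term 2 = 0.0580 * 25.1300 * 0.9574325541 * 0.5058830001 = 0.7059578270
Term 3 = 0 (no dividend yield, q = 0)
Theta = -3.1030653373 + (0.7059578270) + (0.0000000000) = -2.397108

Answer: Theta = -2.397108


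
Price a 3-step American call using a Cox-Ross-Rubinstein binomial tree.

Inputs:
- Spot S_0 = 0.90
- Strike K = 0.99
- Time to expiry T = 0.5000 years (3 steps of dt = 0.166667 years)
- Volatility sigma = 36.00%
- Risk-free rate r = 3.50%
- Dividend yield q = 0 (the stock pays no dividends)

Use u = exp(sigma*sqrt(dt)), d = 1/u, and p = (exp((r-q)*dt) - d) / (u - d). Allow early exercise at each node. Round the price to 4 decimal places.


dt = T/N = 0.166667
u = exp(sigma*sqrt(dt)) = 1.158319; d = 1/u = 0.863320
p = (exp((r-q)*dt) - d) / (u - d) = 0.483156
Discount per step: exp(-r*dt) = 0.994184
Stock lattice S(k, i) with i counting down-moves:
  k=0: S(0,0) = 0.9000
  k=1: S(1,0) = 1.0425; S(1,1) = 0.7770
  k=2: S(2,0) = 1.2075; S(2,1) = 0.9000; S(2,2) = 0.6708
  k=3: S(3,0) = 1.3987; S(3,1) = 1.0425; S(3,2) = 0.7770; S(3,3) = 0.5791
Terminal payoffs V(N, i) = max(S_T - K, 0):
  V(3,0) = 0.408706; V(3,1) = 0.052487; V(3,2) = 0.000000; V(3,3) = 0.000000
Backward induction: V(k, i) = exp(-r*dt) * [p * V(k+1, i) + (1-p) * V(k+1, i+1)]; then take max(V_cont, immediate exercise) for American.
  V(2,0) = exp(-r*dt) * [p*0.408706 + (1-p)*0.052487] = 0.223290; exercise = 0.217532; V(2,0) = max -> 0.223290
  V(2,1) = exp(-r*dt) * [p*0.052487 + (1-p)*0.000000] = 0.025212; exercise = 0.000000; V(2,1) = max -> 0.025212
  V(2,2) = exp(-r*dt) * [p*0.000000 + (1-p)*0.000000] = 0.000000; exercise = 0.000000; V(2,2) = max -> 0.000000
  V(1,0) = exp(-r*dt) * [p*0.223290 + (1-p)*0.025212] = 0.120211; exercise = 0.052487; V(1,0) = max -> 0.120211
  V(1,1) = exp(-r*dt) * [p*0.025212 + (1-p)*0.000000] = 0.012110; exercise = 0.000000; V(1,1) = max -> 0.012110
  V(0,0) = exp(-r*dt) * [p*0.120211 + (1-p)*0.012110] = 0.063966; exercise = 0.000000; V(0,0) = max -> 0.063966

Answer: Price = V(0,0) = 0.0640


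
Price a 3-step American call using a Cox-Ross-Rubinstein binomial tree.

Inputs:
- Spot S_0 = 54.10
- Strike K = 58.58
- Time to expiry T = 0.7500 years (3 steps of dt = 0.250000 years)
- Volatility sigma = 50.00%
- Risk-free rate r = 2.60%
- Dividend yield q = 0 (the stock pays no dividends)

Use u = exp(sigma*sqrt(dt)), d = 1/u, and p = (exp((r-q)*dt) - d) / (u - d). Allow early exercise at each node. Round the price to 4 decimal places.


dt = T/N = 0.250000
u = exp(sigma*sqrt(dt)) = 1.284025; d = 1/u = 0.778801
p = (exp((r-q)*dt) - d) / (u - d) = 0.450731
Discount per step: exp(-r*dt) = 0.993521
Stock lattice S(k, i) with i counting down-moves:
  k=0: S(0,0) = 54.1000
  k=1: S(1,0) = 69.4658; S(1,1) = 42.1331
  k=2: S(2,0) = 89.1958; S(2,1) = 54.1000; S(2,2) = 32.8133
  k=3: S(3,0) = 114.5297; S(3,1) = 69.4658; S(3,2) = 42.1331; S(3,3) = 25.5550
Terminal payoffs V(N, i) = max(S_T - K, 0):
  V(3,0) = 55.949701; V(3,1) = 10.885775; V(3,2) = 0.000000; V(3,3) = 0.000000
Backward induction: V(k, i) = exp(-r*dt) * [p * V(k+1, i) + (1-p) * V(k+1, i+1)]; then take max(V_cont, immediate exercise) for American.
  V(2,0) = exp(-r*dt) * [p*55.949701 + (1-p)*10.885775] = 30.995356; exercise = 30.615821; V(2,0) = max -> 30.995356
  V(2,1) = exp(-r*dt) * [p*10.885775 + (1-p)*0.000000] = 4.874767; exercise = 0.000000; V(2,1) = max -> 4.874767
  V(2,2) = exp(-r*dt) * [p*0.000000 + (1-p)*0.000000] = 0.000000; exercise = 0.000000; V(2,2) = max -> 0.000000
  V(1,0) = exp(-r*dt) * [p*30.995356 + (1-p)*4.874767] = 16.540263; exercise = 10.885775; V(1,0) = max -> 16.540263
  V(1,1) = exp(-r*dt) * [p*4.874767 + (1-p)*0.000000] = 2.182973; exercise = 0.000000; V(1,1) = max -> 2.182973
  V(0,0) = exp(-r*dt) * [p*16.540263 + (1-p)*2.182973] = 8.598178; exercise = 0.000000; V(0,0) = max -> 8.598178

Answer: Price = V(0,0) = 8.5982


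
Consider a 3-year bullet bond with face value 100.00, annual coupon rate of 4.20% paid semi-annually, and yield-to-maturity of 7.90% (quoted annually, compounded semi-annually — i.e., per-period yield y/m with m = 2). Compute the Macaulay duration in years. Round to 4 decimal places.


Coupon per period c = face * coupon_rate / m = 2.100000
Periods per year m = 2; per-period yield y/m = 0.039500
Number of cashflows N = 6
Cashflows (t years, CF_t, discount factor 1/(1+y/m)^(m*t), PV):
  t = 0.5000: CF_t = 2.100000, DF = 0.962001, PV = 2.020202
  t = 1.0000: CF_t = 2.100000, DF = 0.925446, PV = 1.943436
  t = 1.5000: CF_t = 2.100000, DF = 0.890280, PV = 1.869588
  t = 2.0000: CF_t = 2.100000, DF = 0.856450, PV = 1.798545
  t = 2.5000: CF_t = 2.100000, DF = 0.823906, PV = 1.730202
  t = 3.0000: CF_t = 102.100000, DF = 0.792598, PV = 80.924268
Price P = sum_t PV_t = 90.286241
Macaulay numerator sum_t t * PV_t:
  t * PV_t at t = 0.5000: 1.010101
  t * PV_t at t = 1.0000: 1.943436
  t * PV_t at t = 1.5000: 2.804381
  t * PV_t at t = 2.0000: 3.597090
  t * PV_t at t = 2.5000: 4.325505
  t * PV_t at t = 3.0000: 242.772804
Macaulay duration D = (sum_t t * PV_t) / P = 256.453318 / 90.286241 = 2.840447

Answer: Macaulay duration = 2.8404 years


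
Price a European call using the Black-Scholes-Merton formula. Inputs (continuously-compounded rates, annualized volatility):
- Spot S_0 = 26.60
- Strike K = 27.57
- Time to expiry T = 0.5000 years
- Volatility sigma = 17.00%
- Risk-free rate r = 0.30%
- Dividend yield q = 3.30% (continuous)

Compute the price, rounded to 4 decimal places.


d1 = (ln(S/K) + (r - q + 0.5*sigma^2) * T) / (sigma * sqrt(T)) = -0.36263771
d2 = d1 - sigma * sqrt(T) = -0.48284586
exp(-rT) = 0.99850112; exp(-qT) = 0.98363538
C = S_0 * exp(-qT) * N(d1) - K * exp(-rT) * N(d2)
N(d1) = 0.35843777; N(d2) = 0.31460259
C = 26.6000 * 0.98363538 * 0.35843777 - 27.5700 * 0.99850112 * 0.31460259 = 0.7178

Answer: Price = 0.7178


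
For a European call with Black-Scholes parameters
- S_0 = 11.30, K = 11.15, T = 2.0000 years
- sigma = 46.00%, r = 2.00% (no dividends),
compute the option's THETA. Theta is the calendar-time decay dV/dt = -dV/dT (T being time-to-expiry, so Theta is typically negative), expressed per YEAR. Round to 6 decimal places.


d1 = 0.4072984677; d2 = -0.2432397710
phi(d1) = 0.3671868053; exp(-qT) = 1.0000000000; exp(-rT) = 0.9607894392
Theta = -S*exp(-qT)*phi(d1)*sigma/(2*sqrt(T)) - r*K*exp(-rT)*N(d2) + q*S*exp(-qT)*N(d1)
N(d1) = 0.6581056060; N(d2) = 0.4039098295; sqrt(T) = 1.4142135624
Term 1 = -11.3000 * 1.0000000000 * 0.3671868053 * 0.4600 / (2 * 1.4142135624) = -0.6748050877
Term 2 = -0.0200 * 11.1500 * 0.9607894392 * 0.4039098295 = -0.0865401226
Term 3 = 0 (no dividend yield, q = 0)
Theta = -0.6748050877 + (-0.0865401226) + (0.0000000000) = -0.761345

Answer: Theta = -0.761345


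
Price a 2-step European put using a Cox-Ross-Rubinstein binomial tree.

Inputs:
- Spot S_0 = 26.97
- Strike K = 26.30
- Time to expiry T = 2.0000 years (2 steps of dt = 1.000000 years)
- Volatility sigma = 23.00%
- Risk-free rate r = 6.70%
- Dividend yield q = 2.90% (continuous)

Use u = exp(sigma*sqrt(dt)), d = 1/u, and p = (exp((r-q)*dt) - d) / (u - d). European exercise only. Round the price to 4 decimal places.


dt = T/N = 1.000000
u = exp(sigma*sqrt(dt)) = 1.258600; d = 1/u = 0.794534
p = (exp((r-q)*dt) - d) / (u - d) = 0.526213
Discount per step: exp(-r*dt) = 0.935195
Stock lattice S(k, i) with i counting down-moves:
  k=0: S(0,0) = 26.9700
  k=1: S(1,0) = 33.9444; S(1,1) = 21.4286
  k=2: S(2,0) = 42.7225; S(2,1) = 26.9700; S(2,2) = 17.0257
Terminal payoffs V(N, i) = max(K - S_T, 0):
  V(2,0) = 0.000000; V(2,1) = 0.000000; V(2,2) = 9.274280
Backward induction: V(k, i) = exp(-r*dt) * [p * V(k+1, i) + (1-p) * V(k+1, i+1)].
  V(1,0) = exp(-r*dt) * [p*0.000000 + (1-p)*0.000000] = 0.000000
  V(1,1) = exp(-r*dt) * [p*0.000000 + (1-p)*9.274280] = 4.109282
  V(0,0) = exp(-r*dt) * [p*0.000000 + (1-p)*4.109282] = 1.820755

Answer: Price = V(0,0) = 1.8208


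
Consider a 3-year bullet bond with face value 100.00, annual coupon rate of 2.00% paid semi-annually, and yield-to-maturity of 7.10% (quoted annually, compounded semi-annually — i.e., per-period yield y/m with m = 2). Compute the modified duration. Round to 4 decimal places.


Coupon per period c = face * coupon_rate / m = 1.000000
Periods per year m = 2; per-period yield y/m = 0.035500
Number of cashflows N = 6
Cashflows (t years, CF_t, discount factor 1/(1+y/m)^(m*t), PV):
  t = 0.5000: CF_t = 1.000000, DF = 0.965717, PV = 0.965717
  t = 1.0000: CF_t = 1.000000, DF = 0.932609, PV = 0.932609
  t = 1.5000: CF_t = 1.000000, DF = 0.900637, PV = 0.900637
  t = 2.0000: CF_t = 1.000000, DF = 0.869760, PV = 0.869760
  t = 2.5000: CF_t = 1.000000, DF = 0.839942, PV = 0.839942
  t = 3.0000: CF_t = 101.000000, DF = 0.811147, PV = 81.925812
Price P = sum_t PV_t = 86.434478
First compute Macaulay numerator sum_t t * PV_t:
  t * PV_t at t = 0.5000: 0.482859
  t * PV_t at t = 1.0000: 0.932609
  t * PV_t at t = 1.5000: 1.350955
  t * PV_t at t = 2.0000: 1.739521
  t * PV_t at t = 2.5000: 2.099856
  t * PV_t at t = 3.0000: 245.777436
Macaulay duration D = 252.383236 / 86.434478 = 2.919937
Modified duration = D / (1 + y/m) = 2.919937 / (1 + 0.035500) = 2.819833

Answer: Modified duration = 2.8198


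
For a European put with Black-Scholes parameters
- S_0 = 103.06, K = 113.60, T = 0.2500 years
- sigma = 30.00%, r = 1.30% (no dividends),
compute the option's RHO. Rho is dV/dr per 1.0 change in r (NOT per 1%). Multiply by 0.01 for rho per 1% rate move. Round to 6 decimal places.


d1 = -0.5524810892; d2 = -0.7024810892
phi(d1) = 0.3424751392; exp(-qT) = 1.0000000000; exp(-rT) = 0.9967552755
N(-d2) = 0.7588104045
Rho = -K*T*exp(-rT)*N(-d2) = -113.6000 * 0.2500 * 0.9967552755 * 0.7588104045 = -21.480291

Answer: Rho = -21.480291


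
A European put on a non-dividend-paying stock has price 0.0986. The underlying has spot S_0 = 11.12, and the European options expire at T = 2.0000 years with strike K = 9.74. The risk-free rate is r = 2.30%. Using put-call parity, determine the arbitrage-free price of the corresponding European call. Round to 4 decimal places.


Put-call parity: C - P = S_0 * exp(-qT) - K * exp(-rT).
S_0 * exp(-qT) = 11.1200 * 1.00000000 = 11.12000000
K * exp(-rT) = 9.7400 * 0.95504196 = 9.30210871
C = P + S*exp(-qT) - K*exp(-rT)
C = 0.0986 + 11.12000000 - 9.30210871 = 1.9165

Answer: Call price = 1.9165


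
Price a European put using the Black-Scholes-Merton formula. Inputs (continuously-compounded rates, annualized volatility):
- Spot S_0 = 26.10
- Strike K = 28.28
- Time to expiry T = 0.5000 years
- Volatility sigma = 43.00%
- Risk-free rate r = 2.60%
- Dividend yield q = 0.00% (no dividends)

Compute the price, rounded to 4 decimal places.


Answer: Price = 4.2496

Derivation:
d1 = (ln(S/K) + (r - q + 0.5*sigma^2) * T) / (sigma * sqrt(T)) = -0.06904824
d2 = d1 - sigma * sqrt(T) = -0.37310416
exp(-rT) = 0.98708414; exp(-qT) = 1.00000000
P = K * exp(-rT) * N(-d2) - S_0 * exp(-qT) * N(-d1)
N(-d1) = 0.52752439; N(-d2) = 0.64546454
P = 28.2800 * 0.98708414 * 0.64546454 - 26.1000 * 1.00000000 * 0.52752439 = 4.2496


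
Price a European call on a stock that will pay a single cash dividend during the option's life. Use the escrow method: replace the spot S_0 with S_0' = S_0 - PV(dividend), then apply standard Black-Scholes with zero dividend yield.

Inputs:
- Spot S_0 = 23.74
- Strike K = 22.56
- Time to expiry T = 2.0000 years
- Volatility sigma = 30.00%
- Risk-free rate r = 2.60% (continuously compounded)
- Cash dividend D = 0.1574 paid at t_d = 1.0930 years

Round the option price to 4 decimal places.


PV(D) = D * exp(-r * t_d) = 0.1574 * 0.97198199 = 0.15298997
S_0' = S_0 - PV(D) = 23.7400 - 0.15298997 = 23.58701003
d1 = (ln(S_0'/K) + (r + sigma^2/2)*T) / (sigma*sqrt(T)) = 0.43962646
d2 = d1 - sigma*sqrt(T) = 0.01536239
exp(-rT) = 0.94932887
N(d1) = 0.66989616; N(d2) = 0.50612847
C = S_0' * N(d1) - K * exp(-rT) * N(d2) = 23.58701003 * 0.66989616 - 22.5600 * 0.94932887 * 0.50612847 = 4.9612

Answer: Price = 4.9612


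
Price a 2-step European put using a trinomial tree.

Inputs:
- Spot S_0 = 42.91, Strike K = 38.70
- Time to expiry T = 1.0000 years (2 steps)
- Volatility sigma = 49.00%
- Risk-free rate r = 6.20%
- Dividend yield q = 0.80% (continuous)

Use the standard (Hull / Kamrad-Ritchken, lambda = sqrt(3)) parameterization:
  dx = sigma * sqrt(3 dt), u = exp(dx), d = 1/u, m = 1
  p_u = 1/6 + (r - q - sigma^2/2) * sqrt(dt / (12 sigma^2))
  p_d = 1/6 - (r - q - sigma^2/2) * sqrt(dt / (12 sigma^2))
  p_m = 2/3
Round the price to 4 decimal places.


Answer: Price = V(0,0) = 4.6011

Derivation:
dt = T/N = 0.500000; dx = sigma*sqrt(3*dt) = 0.600125
u = exp(dx) = 1.822347; d = 1/u = 0.548743
p_u = 0.139152, p_m = 0.666667, p_d = 0.194182
Discount per step: exp(-r*dt) = 0.969476
Stock lattice S(k, j) with j the centered position index:
  k=0: S(0,+0) = 42.9100
  k=1: S(1,-1) = 23.5466; S(1,+0) = 42.9100; S(1,+1) = 78.1969
  k=2: S(2,-2) = 12.9210; S(2,-1) = 23.5466; S(2,+0) = 42.9100; S(2,+1) = 78.1969; S(2,+2) = 142.5018
Terminal payoffs V(N, j) = max(K - S_T, 0):
  V(2,-2) = 25.778987; V(2,-1) = 15.153436; V(2,+0) = 0.000000; V(2,+1) = 0.000000; V(2,+2) = 0.000000
Backward induction: V(k, j) = exp(-r*dt) * [p_u * V(k+1, j+1) + p_m * V(k+1, j) + p_d * V(k+1, j-1)]
  V(1,-1) = exp(-r*dt) * [p_u*0.000000 + p_m*15.153436 + p_d*25.778987] = 14.646934
  V(1,+0) = exp(-r*dt) * [p_u*0.000000 + p_m*0.000000 + p_d*15.153436] = 2.852702
  V(1,+1) = exp(-r*dt) * [p_u*0.000000 + p_m*0.000000 + p_d*0.000000] = 0.000000
  V(0,+0) = exp(-r*dt) * [p_u*0.000000 + p_m*2.852702 + p_d*14.646934] = 4.601101


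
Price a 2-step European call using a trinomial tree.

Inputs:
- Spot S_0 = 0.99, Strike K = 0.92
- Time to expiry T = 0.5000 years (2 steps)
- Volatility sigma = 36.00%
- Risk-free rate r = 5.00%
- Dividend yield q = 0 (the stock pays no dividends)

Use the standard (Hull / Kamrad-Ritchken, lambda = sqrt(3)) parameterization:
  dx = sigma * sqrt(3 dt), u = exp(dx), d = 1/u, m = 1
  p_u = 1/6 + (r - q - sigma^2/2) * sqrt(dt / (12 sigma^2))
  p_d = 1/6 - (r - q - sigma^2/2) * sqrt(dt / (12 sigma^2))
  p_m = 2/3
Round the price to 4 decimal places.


Answer: Price = V(0,0) = 0.1478

Derivation:
dt = T/N = 0.250000; dx = sigma*sqrt(3*dt) = 0.311769
u = exp(dx) = 1.365839; d = 1/u = 0.732151
p_u = 0.160733, p_m = 0.666667, p_d = 0.172601
Discount per step: exp(-r*dt) = 0.987578
Stock lattice S(k, j) with j the centered position index:
  k=0: S(0,+0) = 0.9900
  k=1: S(1,-1) = 0.7248; S(1,+0) = 0.9900; S(1,+1) = 1.3522
  k=2: S(2,-2) = 0.5307; S(2,-1) = 0.7248; S(2,+0) = 0.9900; S(2,+1) = 1.3522; S(2,+2) = 1.8469
Terminal payoffs V(N, j) = max(S_T - K, 0):
  V(2,-2) = 0.000000; V(2,-1) = 0.000000; V(2,+0) = 0.070000; V(2,+1) = 0.432181; V(2,+2) = 0.926862
Backward induction: V(k, j) = exp(-r*dt) * [p_u * V(k+1, j+1) + p_m * V(k+1, j) + p_d * V(k+1, j-1)]
  V(1,-1) = exp(-r*dt) * [p_u*0.070000 + p_m*0.000000 + p_d*0.000000] = 0.011112
  V(1,+0) = exp(-r*dt) * [p_u*0.432181 + p_m*0.070000 + p_d*0.000000] = 0.114690
  V(1,+1) = exp(-r*dt) * [p_u*0.926862 + p_m*0.432181 + p_d*0.070000] = 0.443600
  V(0,+0) = exp(-r*dt) * [p_u*0.443600 + p_m*0.114690 + p_d*0.011112] = 0.147819


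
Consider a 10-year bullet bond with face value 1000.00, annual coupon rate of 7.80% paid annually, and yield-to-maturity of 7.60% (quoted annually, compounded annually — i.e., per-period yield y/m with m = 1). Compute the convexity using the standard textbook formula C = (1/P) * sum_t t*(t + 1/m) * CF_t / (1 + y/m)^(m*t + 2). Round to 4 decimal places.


Coupon per period c = face * coupon_rate / m = 78.000000
Periods per year m = 1; per-period yield y/m = 0.076000
Number of cashflows N = 10
Cashflows (t years, CF_t, discount factor 1/(1+y/m)^(m*t), PV):
  t = 1.0000: CF_t = 78.000000, DF = 0.929368, PV = 72.490706
  t = 2.0000: CF_t = 78.000000, DF = 0.863725, PV = 67.370545
  t = 3.0000: CF_t = 78.000000, DF = 0.802718, PV = 62.612031
  t = 4.0000: CF_t = 78.000000, DF = 0.746021, PV = 58.189620
  t = 5.0000: CF_t = 78.000000, DF = 0.693328, PV = 54.079572
  t = 6.0000: CF_t = 78.000000, DF = 0.644357, PV = 50.259825
  t = 7.0000: CF_t = 78.000000, DF = 0.598845, PV = 46.709875
  t = 8.0000: CF_t = 78.000000, DF = 0.556547, PV = 43.410664
  t = 9.0000: CF_t = 78.000000, DF = 0.517237, PV = 40.344484
  t = 10.0000: CF_t = 1078.000000, DF = 0.480704, PV = 518.198376
Price P = sum_t PV_t = 1013.665697
Convexity numerator sum_t t*(t + 1/m) * CF_t / (1+y/m)^(m*t + 2):
  t = 1.0000: term = 125.224061
  t = 2.0000: term = 349.137717
  t = 3.0000: term = 648.954864
  t = 4.0000: term = 1005.196506
  t = 5.0000: term = 1401.296245
  t = 6.0000: term = 1823.247902
  t = 7.0000: term = 2259.291080
  t = 8.0000: term = 2699.630871
  t = 9.0000: term = 3136.188280
  t = 10.0000: term = 49233.894426
Convexity = (1/P) * sum = 62682.061952 / 1013.665697 = 61.837016

Answer: Convexity = 61.8370


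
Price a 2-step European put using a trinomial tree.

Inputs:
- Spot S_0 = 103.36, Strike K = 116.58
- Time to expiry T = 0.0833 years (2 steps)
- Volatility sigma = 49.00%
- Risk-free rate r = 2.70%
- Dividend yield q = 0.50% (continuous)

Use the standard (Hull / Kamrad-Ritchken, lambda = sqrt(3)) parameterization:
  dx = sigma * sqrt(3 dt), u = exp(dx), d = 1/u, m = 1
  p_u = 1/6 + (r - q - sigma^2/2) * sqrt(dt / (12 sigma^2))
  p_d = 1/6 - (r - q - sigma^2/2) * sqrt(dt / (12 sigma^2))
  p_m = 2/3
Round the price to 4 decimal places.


dt = T/N = 0.041650; dx = sigma*sqrt(3*dt) = 0.173207
u = exp(dx) = 1.189112; d = 1/u = 0.840964
p_u = 0.154878, p_m = 0.666667, p_d = 0.178455
Discount per step: exp(-r*dt) = 0.998876
Stock lattice S(k, j) with j the centered position index:
  k=0: S(0,+0) = 103.3600
  k=1: S(1,-1) = 86.9220; S(1,+0) = 103.3600; S(1,+1) = 122.9066
  k=2: S(2,-2) = 73.0983; S(2,-1) = 86.9220; S(2,+0) = 103.3600; S(2,+1) = 122.9066; S(2,+2) = 146.1496
Terminal payoffs V(N, j) = max(K - S_T, 0):
  V(2,-2) = 43.481707; V(2,-1) = 29.657968; V(2,+0) = 13.220000; V(2,+1) = 0.000000; V(2,+2) = 0.000000
Backward induction: V(k, j) = exp(-r*dt) * [p_u * V(k+1, j+1) + p_m * V(k+1, j) + p_d * V(k+1, j-1)]
  V(1,-1) = exp(-r*dt) * [p_u*13.220000 + p_m*29.657968 + p_d*43.481707] = 29.545767
  V(1,+0) = exp(-r*dt) * [p_u*0.000000 + p_m*13.220000 + p_d*29.657968] = 14.090105
  V(1,+1) = exp(-r*dt) * [p_u*0.000000 + p_m*0.000000 + p_d*13.220000] = 2.356529
  V(0,+0) = exp(-r*dt) * [p_u*2.356529 + p_m*14.090105 + p_d*29.545767] = 15.014087

Answer: Price = V(0,0) = 15.0141


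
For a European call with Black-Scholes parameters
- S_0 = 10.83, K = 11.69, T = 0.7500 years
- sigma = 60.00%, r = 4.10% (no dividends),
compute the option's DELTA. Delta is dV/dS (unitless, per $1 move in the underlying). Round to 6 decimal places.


d1 = 0.1719277617; d2 = -0.3476874806
phi(d1) = 0.3930894398; exp(-qT) = 1.0000000000; exp(-rT) = 0.9697179723
N(d1) = 0.5682528395
Delta = exp(-qT) * N(d1) = 1.0000000000 * 0.5682528395 = 0.568253

Answer: Delta = 0.568253


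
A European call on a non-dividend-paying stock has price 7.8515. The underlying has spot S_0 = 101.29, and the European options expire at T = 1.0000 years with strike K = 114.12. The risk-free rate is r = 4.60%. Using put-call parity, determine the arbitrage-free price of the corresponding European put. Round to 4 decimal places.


Answer: Put price = 15.5509

Derivation:
Put-call parity: C - P = S_0 * exp(-qT) - K * exp(-rT).
S_0 * exp(-qT) = 101.2900 * 1.00000000 = 101.29000000
K * exp(-rT) = 114.1200 * 0.95504196 = 108.98938873
P = C - S*exp(-qT) + K*exp(-rT)
P = 7.8515 - 101.29000000 + 108.98938873 = 15.5509


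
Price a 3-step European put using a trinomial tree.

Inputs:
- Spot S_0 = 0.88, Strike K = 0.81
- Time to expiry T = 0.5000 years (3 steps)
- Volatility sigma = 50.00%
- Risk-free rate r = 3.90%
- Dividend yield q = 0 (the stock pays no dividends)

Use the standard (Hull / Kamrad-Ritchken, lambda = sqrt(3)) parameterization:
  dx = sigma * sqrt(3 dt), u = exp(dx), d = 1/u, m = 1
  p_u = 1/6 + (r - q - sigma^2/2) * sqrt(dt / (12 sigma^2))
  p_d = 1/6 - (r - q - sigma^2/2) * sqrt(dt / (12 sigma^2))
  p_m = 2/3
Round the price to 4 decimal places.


dt = T/N = 0.166667; dx = sigma*sqrt(3*dt) = 0.353553
u = exp(dx) = 1.424119; d = 1/u = 0.702189
p_u = 0.146396, p_m = 0.666667, p_d = 0.186937
Discount per step: exp(-r*dt) = 0.993521
Stock lattice S(k, j) with j the centered position index:
  k=0: S(0,+0) = 0.8800
  k=1: S(1,-1) = 0.6179; S(1,+0) = 0.8800; S(1,+1) = 1.2532
  k=2: S(2,-2) = 0.4339; S(2,-1) = 0.6179; S(2,+0) = 0.8800; S(2,+1) = 1.2532; S(2,+2) = 1.7847
  k=3: S(3,-3) = 0.3047; S(3,-2) = 0.4339; S(3,-1) = 0.6179; S(3,+0) = 0.8800; S(3,+1) = 1.2532; S(3,+2) = 1.7847; S(3,+3) = 2.5417
Terminal payoffs V(N, j) = max(K - S_T, 0):
  V(3,-3) = 0.505320; V(3,-2) = 0.376100; V(3,-1) = 0.192074; V(3,+0) = 0.000000; V(3,+1) = 0.000000; V(3,+2) = 0.000000; V(3,+3) = 0.000000
Backward induction: V(k, j) = exp(-r*dt) * [p_u * V(k+1, j+1) + p_m * V(k+1, j) + p_d * V(k+1, j-1)]
  V(2,-2) = exp(-r*dt) * [p_u*0.192074 + p_m*0.376100 + p_d*0.505320] = 0.370896
  V(2,-1) = exp(-r*dt) * [p_u*0.000000 + p_m*0.192074 + p_d*0.376100] = 0.197071
  V(2,+0) = exp(-r*dt) * [p_u*0.000000 + p_m*0.000000 + p_d*0.192074] = 0.035673
  V(2,+1) = exp(-r*dt) * [p_u*0.000000 + p_m*0.000000 + p_d*0.000000] = 0.000000
  V(2,+2) = exp(-r*dt) * [p_u*0.000000 + p_m*0.000000 + p_d*0.000000] = 0.000000
  V(1,-1) = exp(-r*dt) * [p_u*0.035673 + p_m*0.197071 + p_d*0.370896] = 0.204603
  V(1,+0) = exp(-r*dt) * [p_u*0.000000 + p_m*0.035673 + p_d*0.197071] = 0.060229
  V(1,+1) = exp(-r*dt) * [p_u*0.000000 + p_m*0.000000 + p_d*0.035673] = 0.006625
  V(0,+0) = exp(-r*dt) * [p_u*0.006625 + p_m*0.060229 + p_d*0.204603] = 0.078856

Answer: Price = V(0,0) = 0.0789


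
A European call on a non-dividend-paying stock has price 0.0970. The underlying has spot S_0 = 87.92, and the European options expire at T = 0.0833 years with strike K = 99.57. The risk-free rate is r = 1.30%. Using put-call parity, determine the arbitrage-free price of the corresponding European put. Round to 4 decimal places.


Put-call parity: C - P = S_0 * exp(-qT) - K * exp(-rT).
S_0 * exp(-qT) = 87.9200 * 1.00000000 = 87.92000000
K * exp(-rT) = 99.5700 * 0.99891769 = 99.46223401
P = C - S*exp(-qT) + K*exp(-rT)
P = 0.0970 - 87.92000000 + 99.46223401 = 11.6392

Answer: Put price = 11.6392


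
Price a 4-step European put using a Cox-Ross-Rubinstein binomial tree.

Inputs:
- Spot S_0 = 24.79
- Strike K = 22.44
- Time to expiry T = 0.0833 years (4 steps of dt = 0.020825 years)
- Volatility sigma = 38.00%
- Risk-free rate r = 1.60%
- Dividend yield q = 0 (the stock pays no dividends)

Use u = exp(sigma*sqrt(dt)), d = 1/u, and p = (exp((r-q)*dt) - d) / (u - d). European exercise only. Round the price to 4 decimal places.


Answer: Price = V(0,0) = 0.2306

Derivation:
dt = T/N = 0.020825
u = exp(sigma*sqrt(dt)) = 1.056369; d = 1/u = 0.946639
p = (exp((r-q)*dt) - d) / (u - d) = 0.489331
Discount per step: exp(-r*dt) = 0.999667
Stock lattice S(k, i) with i counting down-moves:
  k=0: S(0,0) = 24.7900
  k=1: S(1,0) = 26.1874; S(1,1) = 23.4672
  k=2: S(2,0) = 27.6635; S(2,1) = 24.7900; S(2,2) = 22.2150
  k=3: S(3,0) = 29.2229; S(3,1) = 26.1874; S(3,2) = 23.4672; S(3,3) = 21.0295
  k=4: S(4,0) = 30.8701; S(4,1) = 27.6635; S(4,2) = 24.7900; S(4,3) = 22.2150; S(4,4) = 19.9074
Terminal payoffs V(N, i) = max(K - S_T, 0):
  V(4,0) = 0.000000; V(4,1) = 0.000000; V(4,2) = 0.000000; V(4,3) = 0.225044; V(4,4) = 2.532608
Backward induction: V(k, i) = exp(-r*dt) * [p * V(k+1, i) + (1-p) * V(k+1, i+1)].
  V(3,0) = exp(-r*dt) * [p*0.000000 + (1-p)*0.000000] = 0.000000
  V(3,1) = exp(-r*dt) * [p*0.000000 + (1-p)*0.000000] = 0.000000
  V(3,2) = exp(-r*dt) * [p*0.000000 + (1-p)*0.225044] = 0.114885
  V(3,3) = exp(-r*dt) * [p*0.225044 + (1-p)*2.532608] = 1.402978
  V(2,0) = exp(-r*dt) * [p*0.000000 + (1-p)*0.000000] = 0.000000
  V(2,1) = exp(-r*dt) * [p*0.000000 + (1-p)*0.114885] = 0.058649
  V(2,2) = exp(-r*dt) * [p*0.114885 + (1-p)*1.402978] = 0.772416
  V(1,0) = exp(-r*dt) * [p*0.000000 + (1-p)*0.058649] = 0.029940
  V(1,1) = exp(-r*dt) * [p*0.058649 + (1-p)*0.772416] = 0.423007
  V(0,0) = exp(-r*dt) * [p*0.029940 + (1-p)*0.423007] = 0.230590


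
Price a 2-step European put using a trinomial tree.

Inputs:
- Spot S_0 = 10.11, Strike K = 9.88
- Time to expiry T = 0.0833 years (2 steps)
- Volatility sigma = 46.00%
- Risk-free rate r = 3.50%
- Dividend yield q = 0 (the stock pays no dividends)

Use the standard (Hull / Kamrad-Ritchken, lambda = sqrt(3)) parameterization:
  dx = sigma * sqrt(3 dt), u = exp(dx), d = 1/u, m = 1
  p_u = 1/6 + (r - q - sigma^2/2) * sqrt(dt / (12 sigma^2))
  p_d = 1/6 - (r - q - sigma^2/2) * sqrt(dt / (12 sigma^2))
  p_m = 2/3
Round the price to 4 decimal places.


Answer: Price = V(0,0) = 0.3801

Derivation:
dt = T/N = 0.041650; dx = sigma*sqrt(3*dt) = 0.162602
u = exp(dx) = 1.176568; d = 1/u = 0.849929
p_u = 0.157599, p_m = 0.666667, p_d = 0.175734
Discount per step: exp(-r*dt) = 0.998543
Stock lattice S(k, j) with j the centered position index:
  k=0: S(0,+0) = 10.1100
  k=1: S(1,-1) = 8.5928; S(1,+0) = 10.1100; S(1,+1) = 11.8951
  k=2: S(2,-2) = 7.3033; S(2,-1) = 8.5928; S(2,+0) = 10.1100; S(2,+1) = 11.8951; S(2,+2) = 13.9954
Terminal payoffs V(N, j) = max(K - S_T, 0):
  V(2,-2) = 2.576739; V(2,-1) = 1.287214; V(2,+0) = 0.000000; V(2,+1) = 0.000000; V(2,+2) = 0.000000
Backward induction: V(k, j) = exp(-r*dt) * [p_u * V(k+1, j+1) + p_m * V(k+1, j) + p_d * V(k+1, j-1)]
  V(1,-1) = exp(-r*dt) * [p_u*0.000000 + p_m*1.287214 + p_d*2.576739] = 1.309054
  V(1,+0) = exp(-r*dt) * [p_u*0.000000 + p_m*0.000000 + p_d*1.287214] = 0.225878
  V(1,+1) = exp(-r*dt) * [p_u*0.000000 + p_m*0.000000 + p_d*0.000000] = 0.000000
  V(0,+0) = exp(-r*dt) * [p_u*0.000000 + p_m*0.225878 + p_d*1.309054] = 0.380077


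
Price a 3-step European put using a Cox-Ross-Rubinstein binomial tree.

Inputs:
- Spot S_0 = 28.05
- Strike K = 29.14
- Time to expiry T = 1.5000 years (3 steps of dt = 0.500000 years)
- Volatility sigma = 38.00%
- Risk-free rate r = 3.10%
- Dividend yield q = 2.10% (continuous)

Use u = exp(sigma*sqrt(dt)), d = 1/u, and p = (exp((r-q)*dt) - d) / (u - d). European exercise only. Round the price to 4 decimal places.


dt = T/N = 0.500000
u = exp(sigma*sqrt(dt)) = 1.308263; d = 1/u = 0.764372
p = (exp((r-q)*dt) - d) / (u - d) = 0.442442
Discount per step: exp(-r*dt) = 0.984620
Stock lattice S(k, i) with i counting down-moves:
  k=0: S(0,0) = 28.0500
  k=1: S(1,0) = 36.6968; S(1,1) = 21.4406
  k=2: S(2,0) = 48.0091; S(2,1) = 28.0500; S(2,2) = 16.3886
  k=3: S(3,0) = 62.8085; S(3,1) = 36.6968; S(3,2) = 21.4406; S(3,3) = 12.5270
Terminal payoffs V(N, i) = max(K - S_T, 0):
  V(3,0) = 0.000000; V(3,1) = 0.000000; V(3,2) = 7.699363; V(3,3) = 16.612993
Backward induction: V(k, i) = exp(-r*dt) * [p * V(k+1, i) + (1-p) * V(k+1, i+1)].
  V(2,0) = exp(-r*dt) * [p*0.000000 + (1-p)*0.000000] = 0.000000
  V(2,1) = exp(-r*dt) * [p*0.000000 + (1-p)*7.699363] = 4.226814
  V(2,2) = exp(-r*dt) * [p*7.699363 + (1-p)*16.612993] = 12.474368
  V(1,0) = exp(-r*dt) * [p*0.000000 + (1-p)*4.226814] = 2.320446
  V(1,1) = exp(-r*dt) * [p*4.226814 + (1-p)*12.474368] = 8.689565
  V(0,0) = exp(-r*dt) * [p*2.320446 + (1-p)*8.689565] = 5.781290

Answer: Price = V(0,0) = 5.7813


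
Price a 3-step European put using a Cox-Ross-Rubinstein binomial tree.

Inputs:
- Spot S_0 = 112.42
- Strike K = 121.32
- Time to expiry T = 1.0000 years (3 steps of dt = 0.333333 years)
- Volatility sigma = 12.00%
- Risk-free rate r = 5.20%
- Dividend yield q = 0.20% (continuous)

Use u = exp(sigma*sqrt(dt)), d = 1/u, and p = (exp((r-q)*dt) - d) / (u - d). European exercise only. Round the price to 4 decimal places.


dt = T/N = 0.333333
u = exp(sigma*sqrt(dt)) = 1.071738; d = 1/u = 0.933063
p = (exp((r-q)*dt) - d) / (u - d) = 0.603879
Discount per step: exp(-r*dt) = 0.982816
Stock lattice S(k, i) with i counting down-moves:
  k=0: S(0,0) = 112.4200
  k=1: S(1,0) = 120.4848; S(1,1) = 104.8950
  k=2: S(2,0) = 129.1282; S(2,1) = 112.4200; S(2,2) = 97.8737
  k=3: S(3,0) = 138.3917; S(3,1) = 120.4848; S(3,2) = 104.8950; S(3,3) = 91.3224
Terminal payoffs V(N, i) = max(K - S_T, 0):
  V(3,0) = 0.000000; V(3,1) = 0.835166; V(3,2) = 16.425003; V(3,3) = 29.997631
Backward induction: V(k, i) = exp(-r*dt) * [p * V(k+1, i) + (1-p) * V(k+1, i+1)].
  V(2,0) = exp(-r*dt) * [p*0.000000 + (1-p)*0.835166] = 0.325142
  V(2,1) = exp(-r*dt) * [p*0.835166 + (1-p)*16.425003] = 6.890162
  V(2,2) = exp(-r*dt) * [p*16.425003 + (1-p)*29.997631] = 21.426775
  V(1,0) = exp(-r*dt) * [p*0.325142 + (1-p)*6.890162] = 2.875411
  V(1,1) = exp(-r*dt) * [p*6.890162 + (1-p)*21.426775] = 12.431074
  V(0,0) = exp(-r*dt) * [p*2.875411 + (1-p)*12.431074] = 6.546157

Answer: Price = V(0,0) = 6.5462


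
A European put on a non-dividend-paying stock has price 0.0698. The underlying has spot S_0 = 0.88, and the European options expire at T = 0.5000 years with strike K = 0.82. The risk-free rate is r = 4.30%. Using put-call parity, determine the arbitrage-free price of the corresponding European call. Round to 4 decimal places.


Put-call parity: C - P = S_0 * exp(-qT) - K * exp(-rT).
S_0 * exp(-qT) = 0.8800 * 1.00000000 = 0.88000000
K * exp(-rT) = 0.8200 * 0.97872948 = 0.80255817
C = P + S*exp(-qT) - K*exp(-rT)
C = 0.0698 + 0.88000000 - 0.80255817 = 0.1472

Answer: Call price = 0.1472


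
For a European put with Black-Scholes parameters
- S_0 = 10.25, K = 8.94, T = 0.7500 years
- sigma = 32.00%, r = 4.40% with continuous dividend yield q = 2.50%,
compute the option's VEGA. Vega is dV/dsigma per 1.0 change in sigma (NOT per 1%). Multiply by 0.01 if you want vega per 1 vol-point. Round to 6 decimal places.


Answer: Vega = 2.751713

Derivation:
d1 = 0.6834099337; d2 = 0.4062818044
phi(d1) = 0.3158578205; exp(-qT) = 0.9814246877; exp(-rT) = 0.9675385596
Vega = S * exp(-qT) * phi(d1) * sqrt(T) = 10.2500 * 0.9814246877 * 0.3158578205 * 0.8660254038 = 2.751713


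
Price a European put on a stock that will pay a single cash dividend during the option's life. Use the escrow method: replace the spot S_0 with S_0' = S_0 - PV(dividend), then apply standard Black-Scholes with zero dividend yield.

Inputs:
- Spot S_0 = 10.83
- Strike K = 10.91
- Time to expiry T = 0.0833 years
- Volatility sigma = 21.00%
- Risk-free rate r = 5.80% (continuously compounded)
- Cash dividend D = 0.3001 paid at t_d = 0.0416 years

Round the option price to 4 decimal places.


PV(D) = D * exp(-r * t_d) = 0.3001 * 0.99759011 = 0.29937679
S_0' = S_0 - PV(D) = 10.8300 - 0.29937679 = 10.53062321
d1 = (ln(S_0'/K) + (r + sigma^2/2)*T) / (sigma*sqrt(T)) = -0.47392000
d2 = d1 - sigma*sqrt(T) = -0.53452965
exp(-rT) = 0.99518025
N(-d1) = 0.68222152; N(-d2) = 0.70351243
P = K * exp(-rT) * N(-d2) - S_0' * N(-d1) = 10.9100 * 0.99518025 * 0.70351243 - 10.53062321 * 0.68222152 = 0.4541

Answer: Price = 0.4541


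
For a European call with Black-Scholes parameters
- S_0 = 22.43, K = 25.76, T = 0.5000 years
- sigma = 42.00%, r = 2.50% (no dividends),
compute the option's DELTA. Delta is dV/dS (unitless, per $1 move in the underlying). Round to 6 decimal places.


d1 = -0.2755142332; d2 = -0.5724990813
phi(d1) = 0.3840845457; exp(-qT) = 1.0000000000; exp(-rT) = 0.9875778005
N(d1) = 0.3914605961
Delta = exp(-qT) * N(d1) = 1.0000000000 * 0.3914605961 = 0.391461

Answer: Delta = 0.391461


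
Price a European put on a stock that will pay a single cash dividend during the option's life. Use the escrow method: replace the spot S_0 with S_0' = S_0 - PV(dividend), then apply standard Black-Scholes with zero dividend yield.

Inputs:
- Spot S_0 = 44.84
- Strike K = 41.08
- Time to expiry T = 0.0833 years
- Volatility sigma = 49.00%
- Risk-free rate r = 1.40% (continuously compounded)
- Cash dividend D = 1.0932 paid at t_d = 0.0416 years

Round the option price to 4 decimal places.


Answer: Price = 1.2726

Derivation:
PV(D) = D * exp(-r * t_d) = 1.0932 * 0.99941777 = 1.09256351
S_0' = S_0 - PV(D) = 44.8400 - 1.09256351 = 43.74743649
d1 = (ln(S_0'/K) + (r + sigma^2/2)*T) / (sigma*sqrt(T)) = 0.52380622
d2 = d1 - sigma*sqrt(T) = 0.38238369
exp(-rT) = 0.99883448
N(-d1) = 0.30020666; N(-d2) = 0.35108839
P = K * exp(-rT) * N(-d2) - S_0' * N(-d1) = 41.0800 * 0.99883448 * 0.35108839 - 43.74743649 * 0.30020666 = 1.2726


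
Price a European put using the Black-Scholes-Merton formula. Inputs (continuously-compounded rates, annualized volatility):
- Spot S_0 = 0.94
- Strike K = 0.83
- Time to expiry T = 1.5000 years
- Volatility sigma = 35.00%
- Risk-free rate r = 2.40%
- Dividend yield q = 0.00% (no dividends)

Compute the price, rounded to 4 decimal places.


d1 = (ln(S/K) + (r - q + 0.5*sigma^2) * T) / (sigma * sqrt(T)) = 0.58864545
d2 = d1 - sigma * sqrt(T) = 0.15998475
exp(-rT) = 0.96464029; exp(-qT) = 1.00000000
P = K * exp(-rT) * N(-d2) - S_0 * exp(-qT) * N(-d1)
N(-d1) = 0.27804957; N(-d2) = 0.43644654
P = 0.8300 * 0.96464029 * 0.43644654 - 0.9400 * 1.00000000 * 0.27804957 = 0.0881

Answer: Price = 0.0881


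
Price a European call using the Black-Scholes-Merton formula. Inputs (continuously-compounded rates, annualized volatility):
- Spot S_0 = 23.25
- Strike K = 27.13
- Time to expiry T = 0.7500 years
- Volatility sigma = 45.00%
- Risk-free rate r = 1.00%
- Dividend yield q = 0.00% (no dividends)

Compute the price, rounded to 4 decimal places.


Answer: Price = 2.3053

Derivation:
d1 = (ln(S/K) + (r - q + 0.5*sigma^2) * T) / (sigma * sqrt(T)) = -0.18192306
d2 = d1 - sigma * sqrt(T) = -0.57163449
exp(-rT) = 0.99252805; exp(-qT) = 1.00000000
C = S_0 * exp(-qT) * N(d1) - K * exp(-rT) * N(d2)
N(d1) = 0.42782156; N(d2) = 0.28378481
C = 23.2500 * 1.00000000 * 0.42782156 - 27.1300 * 0.99252805 * 0.28378481 = 2.3053


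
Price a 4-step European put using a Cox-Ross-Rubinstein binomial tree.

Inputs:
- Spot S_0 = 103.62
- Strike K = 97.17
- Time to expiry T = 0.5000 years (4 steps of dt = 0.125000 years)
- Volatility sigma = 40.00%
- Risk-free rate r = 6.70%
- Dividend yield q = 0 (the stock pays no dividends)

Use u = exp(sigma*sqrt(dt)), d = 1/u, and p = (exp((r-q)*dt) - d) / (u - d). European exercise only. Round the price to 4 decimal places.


dt = T/N = 0.125000
u = exp(sigma*sqrt(dt)) = 1.151910; d = 1/u = 0.868123
p = (exp((r-q)*dt) - d) / (u - d) = 0.494339
Discount per step: exp(-r*dt) = 0.991660
Stock lattice S(k, i) with i counting down-moves:
  k=0: S(0,0) = 103.6200
  k=1: S(1,0) = 119.3609; S(1,1) = 89.9550
  k=2: S(2,0) = 137.4930; S(2,1) = 103.6200; S(2,2) = 78.0920
  k=3: S(3,0) = 158.3796; S(3,1) = 119.3609; S(3,2) = 89.9550; S(3,3) = 67.7935
  k=4: S(4,0) = 182.4390; S(4,1) = 137.4930; S(4,2) = 103.6200; S(4,3) = 78.0920; S(4,4) = 58.8531
Terminal payoffs V(N, i) = max(K - S_T, 0):
  V(4,0) = 0.000000; V(4,1) = 0.000000; V(4,2) = 0.000000; V(4,3) = 19.077998; V(4,4) = 38.316875
Backward induction: V(k, i) = exp(-r*dt) * [p * V(k+1, i) + (1-p) * V(k+1, i+1)].
  V(3,0) = exp(-r*dt) * [p*0.000000 + (1-p)*0.000000] = 0.000000
  V(3,1) = exp(-r*dt) * [p*0.000000 + (1-p)*0.000000] = 0.000000
  V(3,2) = exp(-r*dt) * [p*0.000000 + (1-p)*19.077998] = 9.566543
  V(3,3) = exp(-r*dt) * [p*19.077998 + (1-p)*38.316875] = 28.566101
  V(2,0) = exp(-r*dt) * [p*0.000000 + (1-p)*0.000000] = 0.000000
  V(2,1) = exp(-r*dt) * [p*0.000000 + (1-p)*9.566543] = 4.797083
  V(2,2) = exp(-r*dt) * [p*9.566543 + (1-p)*28.566101] = 19.013968
  V(1,0) = exp(-r*dt) * [p*0.000000 + (1-p)*4.797083] = 2.405467
  V(1,1) = exp(-r*dt) * [p*4.797083 + (1-p)*19.013968] = 11.886043
  V(0,0) = exp(-r*dt) * [p*2.405467 + (1-p)*11.886043] = 7.139381

Answer: Price = V(0,0) = 7.1394


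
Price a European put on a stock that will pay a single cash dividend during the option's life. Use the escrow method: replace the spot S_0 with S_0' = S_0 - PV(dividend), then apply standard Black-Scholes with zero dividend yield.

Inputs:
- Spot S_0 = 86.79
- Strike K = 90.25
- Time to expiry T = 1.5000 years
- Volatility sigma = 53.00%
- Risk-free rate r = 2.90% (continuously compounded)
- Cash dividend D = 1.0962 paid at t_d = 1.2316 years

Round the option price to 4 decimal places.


PV(D) = D * exp(-r * t_d) = 1.0962 * 0.96491390 = 1.05773862
S_0' = S_0 - PV(D) = 86.7900 - 1.05773862 = 85.73226138
d1 = (ln(S_0'/K) + (r + sigma^2/2)*T) / (sigma*sqrt(T)) = 0.31245722
d2 = d1 - sigma*sqrt(T) = -0.33665756
exp(-rT) = 0.95743255
N(-d1) = 0.37734653; N(-d2) = 0.63181247
P = K * exp(-rT) * N(-d2) - S_0' * N(-d1) = 90.2500 * 0.95743255 * 0.63181247 - 85.73226138 * 0.37734653 = 22.2431

Answer: Price = 22.2431
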